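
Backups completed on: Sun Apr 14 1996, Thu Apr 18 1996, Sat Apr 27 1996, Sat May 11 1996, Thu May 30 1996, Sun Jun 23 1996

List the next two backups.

Mon Jul 22 1996, Sun Aug 25 1996

The spacing grows by 5 each time: 4, 9, 14, 19, 24 days.
Next gap: 29 days. Sun Jun 23 1996 + 29 days = Mon Jul 22 1996.
Next gap: 34 days. Mon Jul 22 1996 + 34 days = Sun Aug 25 1996.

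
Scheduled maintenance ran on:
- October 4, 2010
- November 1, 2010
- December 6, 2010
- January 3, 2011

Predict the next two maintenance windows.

February 7, 2011; March 7, 2011

Gaps: 28, 35, 28 days — a mix of 28 and 35. Every date is a Monday.
Each is the 1st Monday of its month.
1st Monday of February 2011: February 7, 2011.
1st Monday of March 2011: March 7, 2011.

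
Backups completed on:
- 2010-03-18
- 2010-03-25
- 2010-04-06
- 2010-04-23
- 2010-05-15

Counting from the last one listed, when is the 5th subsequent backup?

2010-11-16

The spacing grows by 5 each time: 7, 12, 17, 22 days.
Next gap: 27 days. 2010-05-15 + 27 days = 2010-06-11.
Next gap: 32 days. 2010-06-11 + 32 days = 2010-07-13.
Next gap: 37 days. 2010-07-13 + 37 days = 2010-08-19.
Next gap: 42 days. 2010-08-19 + 42 days = 2010-09-30.
Next gap: 47 days. 2010-09-30 + 47 days = 2010-11-16.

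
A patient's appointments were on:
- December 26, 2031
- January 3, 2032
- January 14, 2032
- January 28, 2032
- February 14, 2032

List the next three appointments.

The spacing grows by 3 each time: 8, 11, 14, 17 days.
Next gap: 20 days. February 14, 2032 + 20 days = March 5, 2032.
Next gap: 23 days. March 5, 2032 + 23 days = March 28, 2032.
Next gap: 26 days. March 28, 2032 + 26 days = April 23, 2032.

March 5, 2032; March 28, 2032; April 23, 2032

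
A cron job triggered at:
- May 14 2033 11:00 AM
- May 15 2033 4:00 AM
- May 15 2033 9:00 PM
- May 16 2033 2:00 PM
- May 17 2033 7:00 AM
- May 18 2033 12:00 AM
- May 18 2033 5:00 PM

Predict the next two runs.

The interval is a steady 17 hours (17, 17, 17, 17, 17, 17).
May 18 2033 5:00 PM + 17 h = May 19 2033 10:00 AM.
May 19 2033 10:00 AM + 17 h = May 20 2033 3:00 AM.

May 19 2033 10:00 AM, May 20 2033 3:00 AM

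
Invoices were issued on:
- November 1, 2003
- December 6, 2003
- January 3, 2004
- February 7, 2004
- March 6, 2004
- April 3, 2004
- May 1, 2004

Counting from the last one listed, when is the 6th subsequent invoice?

These are Saturdays at 28- or 35-day spacing (35, 28, 35, 28, 28, 28).
The pattern: 1st Saturday of the month.
1st Saturday of June 2004: June 5, 2004.
1st Saturday of July 2004: July 3, 2004.
1st Saturday of August 2004: August 7, 2004.
1st Saturday of September 2004: September 4, 2004.
1st Saturday of October 2004: October 2, 2004.
November 2004 — 1st Saturday is November 6, 2004.

November 6, 2004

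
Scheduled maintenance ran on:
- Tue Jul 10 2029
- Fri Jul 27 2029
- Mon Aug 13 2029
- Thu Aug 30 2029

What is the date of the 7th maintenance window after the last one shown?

Every event comes 17 days after the last (17, 17, 17).
Thu Aug 30 2029 + 17 days = Sun Sep 16 2029.
Sun Sep 16 2029 + 17 days = Wed Oct 3 2029.
Wed Oct 3 2029 + 17 days = Sat Oct 20 2029.
Sat Oct 20 2029 + 17 days = Tue Nov 6 2029.
Tue Nov 6 2029 + 17 days = Fri Nov 23 2029.
Fri Nov 23 2029 + 17 days = Mon Dec 10 2029.
Mon Dec 10 2029 + 17 days = Thu Dec 27 2029.

Thu Dec 27 2029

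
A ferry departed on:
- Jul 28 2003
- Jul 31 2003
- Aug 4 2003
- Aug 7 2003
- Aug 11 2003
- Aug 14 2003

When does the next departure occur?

Every event lands on a Monday or Thursday (gaps cycle 3, 4, 3, 4, 3).
So the schedule is: every Monday and Thursday.
Next Monday: Aug 18 2003.

Aug 18 2003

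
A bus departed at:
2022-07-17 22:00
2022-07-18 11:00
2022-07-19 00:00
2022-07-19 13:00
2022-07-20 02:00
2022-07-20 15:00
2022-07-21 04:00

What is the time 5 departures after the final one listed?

2022-07-23 21:00

Spacing: 13, 13, 13, 13, 13, 13 h — constant 13 h.
2022-07-21 04:00 + 13 h = 2022-07-21 17:00.
2022-07-21 17:00 + 13 h = 2022-07-22 06:00.
2022-07-22 06:00 + 13 h = 2022-07-22 19:00.
2022-07-22 19:00 + 13 h = 2022-07-23 08:00.
2022-07-23 08:00 + 13 h = 2022-07-23 21:00.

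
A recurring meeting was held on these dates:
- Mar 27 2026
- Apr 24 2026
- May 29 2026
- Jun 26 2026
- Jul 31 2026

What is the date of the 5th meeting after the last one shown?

Dec 25 2026

All Fridays; the gaps (28, 35, 28, 35) vary with month length.
This is the last Friday of each month.
August 2026 ends with Friday Aug 28 2026.
September 2026 ends with Friday Sep 25 2026.
Last Friday of October 2026: Oct 30 2026.
November 2026 ends with Friday Nov 27 2026.
December 2026 ends with Friday Dec 25 2026.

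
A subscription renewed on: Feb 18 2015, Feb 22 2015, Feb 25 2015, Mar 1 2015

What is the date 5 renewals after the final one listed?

The gap pattern 4, 3, 4 repeats every 2 events.
These are the Wednesdays and Sundays of each week.
Next Wednesday: Mar 4 2015.
Next Sunday: Mar 8 2015.
Next Wednesday: Mar 11 2015.
Next Sunday: Mar 15 2015.
The following Wednesday is Mar 18 2015.

Mar 18 2015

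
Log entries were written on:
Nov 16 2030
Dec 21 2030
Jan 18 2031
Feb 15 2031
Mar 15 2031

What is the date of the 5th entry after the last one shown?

Aug 16 2031

Gaps: 35, 28, 28, 28 days — a mix of 28 and 35. Every date is a Saturday.
Each is the 3rd Saturday of its month.
April 2031 — 3rd Saturday is Apr 19 2031.
3rd Saturday of May 2031: May 17 2031.
June 2031 — 3rd Saturday is Jun 21 2031.
July 2031 — 3rd Saturday is Jul 19 2031.
August 2031 — 3rd Saturday is Aug 16 2031.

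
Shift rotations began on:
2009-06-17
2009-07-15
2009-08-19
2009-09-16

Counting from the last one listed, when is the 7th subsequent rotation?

These are Wednesdays at 28- or 35-day spacing (28, 35, 28).
The pattern: 3rd Wednesday of the month.
October 2009 — 3rd Wednesday is 2009-10-21.
3rd Wednesday of November 2009: 2009-11-18.
3rd Wednesday of December 2009: 2009-12-16.
3rd Wednesday of January 2010: 2010-01-20.
February 2010 — 3rd Wednesday is 2010-02-17.
3rd Wednesday of March 2010: 2010-03-17.
3rd Wednesday of April 2010: 2010-04-21.

2010-04-21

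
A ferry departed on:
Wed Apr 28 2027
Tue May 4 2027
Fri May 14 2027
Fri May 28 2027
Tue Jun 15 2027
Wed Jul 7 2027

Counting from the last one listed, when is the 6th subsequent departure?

Tue Feb 8 2028

Intervals are 6, 10, 14, 18, 22 days — an arithmetic progression with common difference 4.
Next gap: 26 days. Wed Jul 7 2027 + 26 days = Mon Aug 2 2027.
Next gap: 30 days. Mon Aug 2 2027 + 30 days = Wed Sep 1 2027.
Next gap: 34 days. Wed Sep 1 2027 + 34 days = Tue Oct 5 2027.
Next gap: 38 days. Tue Oct 5 2027 + 38 days = Fri Nov 12 2027.
Next gap: 42 days. Fri Nov 12 2027 + 42 days = Fri Dec 24 2027.
Next gap: 46 days. Fri Dec 24 2027 + 46 days = Tue Feb 8 2028.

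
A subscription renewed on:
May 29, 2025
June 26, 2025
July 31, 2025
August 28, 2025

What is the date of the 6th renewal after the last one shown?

February 26, 2026

Every date is a Thursday; gaps 28, 35, 28 days.
Each is the last Thursday of its month (at least one falls on the 29th or later, ruling out '4th Thursday').
September 2025 ends with Thursday September 25, 2025.
Last Thursday of October 2025: October 30, 2025.
Last Thursday of November 2025: November 27, 2025.
Last Thursday of December 2025: December 25, 2025.
January 2026 ends with Thursday January 29, 2026.
Last Thursday of February 2026: February 26, 2026.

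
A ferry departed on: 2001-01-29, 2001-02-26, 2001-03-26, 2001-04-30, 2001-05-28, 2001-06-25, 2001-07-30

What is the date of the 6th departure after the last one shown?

All Mondays; the gaps (28, 28, 35, 28, 28, 35) vary with month length.
This is the last Monday of each month.
August 2001 ends with Monday 2001-08-27.
Last Monday of September 2001: 2001-09-24.
October 2001 ends with Monday 2001-10-29.
Last Monday of November 2001: 2001-11-26.
December 2001 ends with Monday 2001-12-31.
January 2002 ends with Monday 2002-01-28.

2002-01-28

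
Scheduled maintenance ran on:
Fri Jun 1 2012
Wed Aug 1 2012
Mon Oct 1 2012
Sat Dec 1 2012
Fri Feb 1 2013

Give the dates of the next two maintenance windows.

Mon Apr 1 2013, Sat Jun 1 2013

Gaps: 61, 61, 61, 62 days — not constant. Every event is on the 1st of the month.
Pattern: the 1st of every 2 months.
April 2013: Mon Apr 1 2013.
Next: June 2013 → Sat Jun 1 2013.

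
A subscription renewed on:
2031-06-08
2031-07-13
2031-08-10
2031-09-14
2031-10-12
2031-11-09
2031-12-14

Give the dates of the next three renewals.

These are Sundays at 28- or 35-day spacing (35, 28, 35, 28, 28, 35).
The pattern: 2nd Sunday of the month.
January 2032 — 2nd Sunday is 2032-01-11.
February 2032 — 2nd Sunday is 2032-02-08.
March 2032 — 2nd Sunday is 2032-03-14.

2032-01-11, 2032-02-08, 2032-03-14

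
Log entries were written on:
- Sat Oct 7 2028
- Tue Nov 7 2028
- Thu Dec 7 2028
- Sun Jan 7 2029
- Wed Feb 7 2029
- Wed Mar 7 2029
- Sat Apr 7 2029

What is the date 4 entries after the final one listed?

Tue Aug 7 2029

Gaps: 31, 30, 31, 31, 28, 31 days — not constant. Every event is on the 7th of the month.
Pattern: the 7th of each month.
May 2029: Mon May 7 2029.
Next: June 2029 → Thu Jun 7 2029.
July 2029: Sat Jul 7 2029.
August 2029: Tue Aug 7 2029.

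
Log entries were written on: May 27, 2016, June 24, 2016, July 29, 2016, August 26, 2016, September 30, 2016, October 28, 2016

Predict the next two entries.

November 25, 2016; December 30, 2016

Every date is a Friday; gaps 28, 35, 28, 35, 28 days.
Each is the last Friday of its month (at least one falls on the 29th or later, ruling out '4th Friday').
November 2016 ends with Friday November 25, 2016.
December 2016 ends with Friday December 30, 2016.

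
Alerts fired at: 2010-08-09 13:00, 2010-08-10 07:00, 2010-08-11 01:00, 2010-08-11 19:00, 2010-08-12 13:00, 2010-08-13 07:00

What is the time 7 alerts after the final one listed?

2010-08-18 13:00

Gaps: 18, 18, 18, 18, 18 hours — each event is 18 hours after the previous one.
2010-08-13 07:00 + 18 h = 2010-08-14 01:00.
2010-08-14 01:00 + 18 h = 2010-08-14 19:00.
2010-08-14 19:00 + 18 h = 2010-08-15 13:00.
2010-08-15 13:00 + 18 h = 2010-08-16 07:00.
2010-08-16 07:00 + 18 h = 2010-08-17 01:00.
2010-08-17 01:00 + 18 h = 2010-08-17 19:00.
2010-08-17 19:00 + 18 h = 2010-08-18 13:00.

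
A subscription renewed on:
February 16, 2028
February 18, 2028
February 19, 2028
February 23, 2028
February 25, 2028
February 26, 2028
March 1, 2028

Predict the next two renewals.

March 3, 2028; March 4, 2028

The gap pattern 2, 1, 4, 2, 1, 4 repeats every 3 events.
These are the Wednesdays, Fridays and Saturdays of each week.
The following Friday is March 3, 2028.
The following Saturday is March 4, 2028.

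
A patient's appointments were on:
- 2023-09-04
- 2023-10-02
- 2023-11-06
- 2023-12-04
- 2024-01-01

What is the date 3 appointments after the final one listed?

2024-04-01

All dates are Mondays, 28, 35, 28, 28 days apart.
Specifically, the 1st Monday of each month.
1st Monday of February 2024: 2024-02-05.
March 2024 — 1st Monday is 2024-03-04.
1st Monday of April 2024: 2024-04-01.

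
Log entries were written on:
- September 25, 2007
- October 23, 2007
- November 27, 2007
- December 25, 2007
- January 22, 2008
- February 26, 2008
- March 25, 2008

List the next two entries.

These are Tuesdays at 28- or 35-day spacing (28, 35, 28, 28, 35, 28).
The pattern: 4th Tuesday of the month.
4th Tuesday of April 2008: April 22, 2008.
4th Tuesday of May 2008: May 27, 2008.

April 22, 2008; May 27, 2008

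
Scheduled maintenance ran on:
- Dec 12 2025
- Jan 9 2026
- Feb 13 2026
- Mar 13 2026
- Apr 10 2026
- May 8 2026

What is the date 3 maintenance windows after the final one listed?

Aug 14 2026

Gaps: 28, 35, 28, 28, 28 days — a mix of 28 and 35. Every date is a Friday.
Each is the 2nd Friday of its month.
2nd Friday of June 2026: Jun 12 2026.
July 2026 — 2nd Friday is Jul 10 2026.
August 2026 — 2nd Friday is Aug 14 2026.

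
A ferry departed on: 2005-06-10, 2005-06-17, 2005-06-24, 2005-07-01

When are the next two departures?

Gaps between consecutive events: 7, 7, 7 days — a constant 7-day interval.
2005-07-01 + 7 days = 2005-07-08.
2005-07-08 + 7 days = 2005-07-15.

2005-07-08, 2005-07-15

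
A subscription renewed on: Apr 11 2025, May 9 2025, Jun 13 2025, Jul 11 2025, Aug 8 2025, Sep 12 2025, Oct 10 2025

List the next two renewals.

Nov 14 2025, Dec 12 2025

All dates are Fridays, 28, 35, 28, 28, 35, 28 days apart.
Specifically, the 2nd Friday of each month.
2nd Friday of November 2025: Nov 14 2025.
2nd Friday of December 2025: Dec 12 2025.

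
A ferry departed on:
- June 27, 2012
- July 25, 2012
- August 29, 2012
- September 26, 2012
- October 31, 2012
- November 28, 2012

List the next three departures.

All Wednesdays; the gaps (28, 35, 28, 35, 28) vary with month length.
This is the last Wednesday of each month.
Last Wednesday of December 2012: December 26, 2012.
January 2013 ends with Wednesday January 30, 2013.
February 2013 ends with Wednesday February 27, 2013.

December 26, 2012; January 30, 2013; February 27, 2013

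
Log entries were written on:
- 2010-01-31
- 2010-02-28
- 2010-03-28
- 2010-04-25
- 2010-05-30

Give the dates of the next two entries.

All Sundays; the gaps (28, 28, 28, 35) vary with month length.
This is the last Sunday of each month.
June 2010 ends with Sunday 2010-06-27.
July 2010 ends with Sunday 2010-07-25.

2010-06-27, 2010-07-25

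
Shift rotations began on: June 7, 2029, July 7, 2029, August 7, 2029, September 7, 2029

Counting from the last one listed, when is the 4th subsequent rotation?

January 7, 2030

Each date is the 7th; the gaps (30, 31, 31) track the month lengths.
The rule is the 7th of each month.
October 2029: October 7, 2029.
November 2029: November 7, 2029.
Next: December 2029 → December 7, 2029.
January 2030: January 7, 2030.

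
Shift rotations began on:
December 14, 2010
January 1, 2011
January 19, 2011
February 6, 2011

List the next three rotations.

Gaps between consecutive events: 18, 18, 18 days — a constant 18-day interval.
February 6, 2011 + 18 days = February 24, 2011.
February 24, 2011 + 18 days = March 14, 2011.
March 14, 2011 + 18 days = April 1, 2011.

February 24, 2011; March 14, 2011; April 1, 2011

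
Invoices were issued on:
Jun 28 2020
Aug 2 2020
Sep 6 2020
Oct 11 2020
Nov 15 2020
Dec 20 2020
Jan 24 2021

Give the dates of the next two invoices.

Feb 28 2021, Apr 4 2021

Gaps between consecutive events: 35, 35, 35, 35, 35, 35 days — a constant 35-day interval.
Jan 24 2021 + 35 days = Feb 28 2021.
Feb 28 2021 + 35 days = Apr 4 2021.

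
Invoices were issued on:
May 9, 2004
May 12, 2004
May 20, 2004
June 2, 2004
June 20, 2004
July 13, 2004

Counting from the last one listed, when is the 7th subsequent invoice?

Intervals are 3, 8, 13, 18, 23 days — an arithmetic progression with common difference 5.
Next gap: 28 days. July 13, 2004 + 28 days = August 10, 2004.
Next gap: 33 days. August 10, 2004 + 33 days = September 12, 2004.
Next gap: 38 days. September 12, 2004 + 38 days = October 20, 2004.
Next gap: 43 days. October 20, 2004 + 43 days = December 2, 2004.
Next gap: 48 days. December 2, 2004 + 48 days = January 19, 2005.
Next gap: 53 days. January 19, 2005 + 53 days = March 13, 2005.
Next gap: 58 days. March 13, 2005 + 58 days = May 10, 2005.

May 10, 2005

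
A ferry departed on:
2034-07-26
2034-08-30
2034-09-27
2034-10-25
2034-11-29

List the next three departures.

These are Wednesdays with 35, 28, 28, 35-day gaps.
Each is the final Wednesday of its month — 2034-08-30 is past the 28th, so '4th Wednesday' doesn't fit.
December 2034 ends with Wednesday 2034-12-27.
January 2035 ends with Wednesday 2035-01-31.
Last Wednesday of February 2035: 2035-02-28.

2034-12-27, 2035-01-31, 2035-02-28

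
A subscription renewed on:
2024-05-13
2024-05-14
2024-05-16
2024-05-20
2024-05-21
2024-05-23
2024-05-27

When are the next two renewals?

2024-05-28, 2024-05-30

The gap pattern 1, 2, 4, 1, 2, 4 repeats every 3 events.
These are the Mondays, Tuesdays and Thursdays of each week.
The following Tuesday is 2024-05-28.
Next Thursday: 2024-05-30.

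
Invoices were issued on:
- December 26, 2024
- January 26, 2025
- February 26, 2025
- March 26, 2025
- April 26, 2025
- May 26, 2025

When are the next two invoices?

The day-of-month is always 26 (31, 31, 28, 31, 30 days between events).
So this recurs on the 26th of each month.
June 2025: June 26, 2025.
Next: July 2025 → July 26, 2025.

June 26, 2025; July 26, 2025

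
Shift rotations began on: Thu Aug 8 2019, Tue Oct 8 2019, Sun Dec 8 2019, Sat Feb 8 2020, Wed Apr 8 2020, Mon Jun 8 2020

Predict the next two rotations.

Each date is the 8th; the gaps (61, 61, 62, 60, 61) track the month lengths.
The rule is the 8th of every 2 months.
August 2020: Sat Aug 8 2020.
Next: October 2020 → Thu Oct 8 2020.

Sat Aug 8 2020, Thu Oct 8 2020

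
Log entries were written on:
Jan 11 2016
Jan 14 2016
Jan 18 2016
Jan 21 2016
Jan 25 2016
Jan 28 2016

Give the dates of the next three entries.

Feb 1 2016, Feb 4 2016, Feb 8 2016

Gaps: 3, 4, 3, 4, 3 days — not constant, but cyclic with period 2.
The events fall on every Monday and Thursday.
The following Monday is Feb 1 2016.
The following Thursday is Feb 4 2016.
Next Monday: Feb 8 2016.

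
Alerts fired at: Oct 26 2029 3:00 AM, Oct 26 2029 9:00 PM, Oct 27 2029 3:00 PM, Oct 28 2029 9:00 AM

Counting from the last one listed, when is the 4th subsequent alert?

The interval is a steady 18 hours (18, 18, 18).
Oct 28 2029 9:00 AM + 18 h = Oct 29 2029 3:00 AM.
Oct 29 2029 3:00 AM + 18 h = Oct 29 2029 9:00 PM.
Oct 29 2029 9:00 PM + 18 h = Oct 30 2029 3:00 PM.
Oct 30 2029 3:00 PM + 18 h = Oct 31 2029 9:00 AM.

Oct 31 2029 9:00 AM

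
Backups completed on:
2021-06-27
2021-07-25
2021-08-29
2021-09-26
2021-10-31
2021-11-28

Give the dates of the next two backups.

All Sundays; the gaps (28, 35, 28, 35, 28) vary with month length.
This is the last Sunday of each month.
December 2021 ends with Sunday 2021-12-26.
Last Sunday of January 2022: 2022-01-30.

2021-12-26, 2022-01-30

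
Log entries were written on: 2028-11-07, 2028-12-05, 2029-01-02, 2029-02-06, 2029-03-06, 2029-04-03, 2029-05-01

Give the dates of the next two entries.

These are Tuesdays at 28- or 35-day spacing (28, 28, 35, 28, 28, 28).
The pattern: 1st Tuesday of the month.
1st Tuesday of June 2029: 2029-06-05.
1st Tuesday of July 2029: 2029-07-03.

2029-06-05, 2029-07-03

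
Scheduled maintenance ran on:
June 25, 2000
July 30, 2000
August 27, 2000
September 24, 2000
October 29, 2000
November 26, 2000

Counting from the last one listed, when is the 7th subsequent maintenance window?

June 24, 2001

These are Sundays with 35, 28, 28, 35, 28-day gaps.
Each is the final Sunday of its month — July 30, 2000 is past the 28th, so '4th Sunday' doesn't fit.
Last Sunday of December 2000: December 31, 2000.
January 2001 ends with Sunday January 28, 2001.
February 2001 ends with Sunday February 25, 2001.
March 2001 ends with Sunday March 25, 2001.
Last Sunday of April 2001: April 29, 2001.
Last Sunday of May 2001: May 27, 2001.
Last Sunday of June 2001: June 24, 2001.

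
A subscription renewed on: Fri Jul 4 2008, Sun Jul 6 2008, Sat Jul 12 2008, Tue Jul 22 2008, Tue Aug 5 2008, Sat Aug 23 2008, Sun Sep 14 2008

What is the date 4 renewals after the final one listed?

Gaps: 2, 6, 10, 14, 18, 22 days — each gap is 4 larger than the previous one.
Next gap: 26 days. Sun Sep 14 2008 + 26 days = Fri Oct 10 2008.
Next gap: 30 days. Fri Oct 10 2008 + 30 days = Sun Nov 9 2008.
Next gap: 34 days. Sun Nov 9 2008 + 34 days = Sat Dec 13 2008.
Next gap: 38 days. Sat Dec 13 2008 + 38 days = Tue Jan 20 2009.

Tue Jan 20 2009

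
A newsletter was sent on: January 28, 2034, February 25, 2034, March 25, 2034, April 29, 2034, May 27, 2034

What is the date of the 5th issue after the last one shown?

Every date is a Saturday; gaps 28, 28, 35, 28 days.
Each is the last Saturday of its month (at least one falls on the 29th or later, ruling out '4th Saturday').
June 2034 ends with Saturday June 24, 2034.
Last Saturday of July 2034: July 29, 2034.
Last Saturday of August 2034: August 26, 2034.
Last Saturday of September 2034: September 30, 2034.
October 2034 ends with Saturday October 28, 2034.

October 28, 2034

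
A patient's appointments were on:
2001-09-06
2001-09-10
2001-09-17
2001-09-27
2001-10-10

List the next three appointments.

2001-10-26, 2001-11-14, 2001-12-06

Gaps: 4, 7, 10, 13 days — each gap is 3 larger than the previous one.
Next gap: 16 days. 2001-10-10 + 16 days = 2001-10-26.
Next gap: 19 days. 2001-10-26 + 19 days = 2001-11-14.
Next gap: 22 days. 2001-11-14 + 22 days = 2001-12-06.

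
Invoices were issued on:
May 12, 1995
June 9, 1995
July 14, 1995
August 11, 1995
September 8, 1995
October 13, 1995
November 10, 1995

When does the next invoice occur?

December 8, 1995

All dates are Fridays, 28, 35, 28, 28, 35, 28 days apart.
Specifically, the 2nd Friday of each month.
2nd Friday of December 1995: December 8, 1995.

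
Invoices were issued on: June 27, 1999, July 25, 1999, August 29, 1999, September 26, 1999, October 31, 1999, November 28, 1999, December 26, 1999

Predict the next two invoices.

These are Sundays with 28, 35, 28, 35, 28, 28-day gaps.
Each is the final Sunday of its month — August 29, 1999 is past the 28th, so '4th Sunday' doesn't fit.
January 2000 ends with Sunday January 30, 2000.
Last Sunday of February 2000: February 27, 2000.

January 30, 2000; February 27, 2000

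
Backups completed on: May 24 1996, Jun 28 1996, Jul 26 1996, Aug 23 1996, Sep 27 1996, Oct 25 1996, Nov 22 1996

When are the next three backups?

All dates are Fridays, 35, 28, 28, 35, 28, 28 days apart.
Specifically, the 4th Friday of each month.
4th Friday of December 1996: Dec 27 1996.
4th Friday of January 1997: Jan 24 1997.
February 1997 — 4th Friday is Feb 28 1997.

Dec 27 1996, Jan 24 1997, Feb 28 1997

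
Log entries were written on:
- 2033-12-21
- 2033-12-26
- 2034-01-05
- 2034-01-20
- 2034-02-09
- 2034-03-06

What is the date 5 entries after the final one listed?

Intervals are 5, 10, 15, 20, 25 days — an arithmetic progression with common difference 5.
Next gap: 30 days. 2034-03-06 + 30 days = 2034-04-05.
Next gap: 35 days. 2034-04-05 + 35 days = 2034-05-10.
Next gap: 40 days. 2034-05-10 + 40 days = 2034-06-19.
Next gap: 45 days. 2034-06-19 + 45 days = 2034-08-03.
Next gap: 50 days. 2034-08-03 + 50 days = 2034-09-22.

2034-09-22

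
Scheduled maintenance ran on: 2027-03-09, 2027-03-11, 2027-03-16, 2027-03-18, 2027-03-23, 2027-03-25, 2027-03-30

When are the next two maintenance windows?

2027-04-01, 2027-04-06

Gaps: 2, 5, 2, 5, 2, 5 days — not constant, but cyclic with period 2.
The events fall on every Tuesday and Thursday.
Next Thursday: 2027-04-01.
The following Tuesday is 2027-04-06.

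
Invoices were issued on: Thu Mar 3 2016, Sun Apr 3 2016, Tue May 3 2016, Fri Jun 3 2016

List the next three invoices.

Each date is the 3rd; the gaps (31, 30, 31) track the month lengths.
The rule is the 3rd of each month.
Next: July 2016 → Sun Jul 3 2016.
August 2016: Wed Aug 3 2016.
Next: September 2016 → Sat Sep 3 2016.

Sun Jul 3 2016, Wed Aug 3 2016, Sat Sep 3 2016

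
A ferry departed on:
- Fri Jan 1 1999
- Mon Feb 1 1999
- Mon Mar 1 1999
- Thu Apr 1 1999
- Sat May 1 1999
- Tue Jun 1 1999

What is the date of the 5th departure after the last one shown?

Mon Nov 1 1999

The day-of-month is always 1 (31, 28, 31, 30, 31 days between events).
So this recurs on the 1st of each month.
Next: July 1999 → Thu Jul 1 1999.
August 1999: Sun Aug 1 1999.
Next: September 1999 → Wed Sep 1 1999.
Next: October 1999 → Fri Oct 1 1999.
Next: November 1999 → Mon Nov 1 1999.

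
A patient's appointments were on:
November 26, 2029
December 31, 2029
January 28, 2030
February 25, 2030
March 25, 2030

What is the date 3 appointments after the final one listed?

All Mondays; the gaps (35, 28, 28, 28) vary with month length.
This is the last Monday of each month.
April 2030 ends with Monday April 29, 2030.
May 2030 ends with Monday May 27, 2030.
June 2030 ends with Monday June 24, 2030.

June 24, 2030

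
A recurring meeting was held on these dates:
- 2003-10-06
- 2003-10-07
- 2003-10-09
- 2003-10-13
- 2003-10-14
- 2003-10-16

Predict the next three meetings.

The gap pattern 1, 2, 4, 1, 2 repeats every 3 events.
These are the Mondays, Tuesdays and Thursdays of each week.
Next Monday: 2003-10-20.
Next Tuesday: 2003-10-21.
Next Thursday: 2003-10-23.

2003-10-20, 2003-10-21, 2003-10-23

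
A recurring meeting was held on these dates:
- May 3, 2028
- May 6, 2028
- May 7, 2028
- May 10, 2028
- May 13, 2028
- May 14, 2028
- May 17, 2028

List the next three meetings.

Every event lands on a Wednesday or Saturday or Sunday (gaps cycle 3, 1, 3, 3, 1, 3).
So the schedule is: every Wednesday, Saturday and Sunday.
The following Saturday is May 20, 2028.
Next Sunday: May 21, 2028.
The following Wednesday is May 24, 2028.

May 20, 2028; May 21, 2028; May 24, 2028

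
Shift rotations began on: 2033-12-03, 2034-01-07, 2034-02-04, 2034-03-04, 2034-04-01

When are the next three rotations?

All dates are Saturdays, 35, 28, 28, 28 days apart.
Specifically, the 1st Saturday of each month.
1st Saturday of May 2034: 2034-05-06.
1st Saturday of June 2034: 2034-06-03.
1st Saturday of July 2034: 2034-07-01.

2034-05-06, 2034-06-03, 2034-07-01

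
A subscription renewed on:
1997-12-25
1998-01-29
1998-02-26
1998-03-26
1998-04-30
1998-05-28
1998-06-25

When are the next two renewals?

1998-07-30, 1998-08-27

Every date is a Thursday; gaps 35, 28, 28, 35, 28, 28 days.
Each is the last Thursday of its month (at least one falls on the 29th or later, ruling out '4th Thursday').
July 1998 ends with Thursday 1998-07-30.
Last Thursday of August 1998: 1998-08-27.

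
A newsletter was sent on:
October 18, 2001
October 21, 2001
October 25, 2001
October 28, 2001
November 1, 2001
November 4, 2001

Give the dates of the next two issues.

November 8, 2001; November 11, 2001

Every event lands on a Thursday or Sunday (gaps cycle 3, 4, 3, 4, 3).
So the schedule is: every Thursday and Sunday.
The following Thursday is November 8, 2001.
Next Sunday: November 11, 2001.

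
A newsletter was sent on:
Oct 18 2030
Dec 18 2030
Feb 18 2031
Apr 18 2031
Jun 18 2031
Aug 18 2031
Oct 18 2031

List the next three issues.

Gaps: 61, 62, 59, 61, 61, 61 days — not constant. Every event is on the 18th of the month.
Pattern: the 18th of every 2 months.
Next: December 2031 → Dec 18 2031.
February 2032: Feb 18 2032.
Next: April 2032 → Apr 18 2032.

Dec 18 2031, Feb 18 2032, Apr 18 2032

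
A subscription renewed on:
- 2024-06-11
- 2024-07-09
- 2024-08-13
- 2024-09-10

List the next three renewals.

All dates are Tuesdays, 28, 35, 28 days apart.
Specifically, the 2nd Tuesday of each month.
2nd Tuesday of October 2024: 2024-10-08.
2nd Tuesday of November 2024: 2024-11-12.
2nd Tuesday of December 2024: 2024-12-10.

2024-10-08, 2024-11-12, 2024-12-10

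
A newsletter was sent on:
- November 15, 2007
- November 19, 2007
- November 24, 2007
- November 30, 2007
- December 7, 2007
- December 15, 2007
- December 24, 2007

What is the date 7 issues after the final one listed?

Intervals are 4, 5, 6, 7, 8, 9 days — an arithmetic progression with common difference 1.
Next gap: 10 days. December 24, 2007 + 10 days = January 3, 2008.
Next gap: 11 days. January 3, 2008 + 11 days = January 14, 2008.
Next gap: 12 days. January 14, 2008 + 12 days = January 26, 2008.
Next gap: 13 days. January 26, 2008 + 13 days = February 8, 2008.
Next gap: 14 days. February 8, 2008 + 14 days = February 22, 2008.
Next gap: 15 days. February 22, 2008 + 15 days = March 8, 2008.
Next gap: 16 days. March 8, 2008 + 16 days = March 24, 2008.

March 24, 2008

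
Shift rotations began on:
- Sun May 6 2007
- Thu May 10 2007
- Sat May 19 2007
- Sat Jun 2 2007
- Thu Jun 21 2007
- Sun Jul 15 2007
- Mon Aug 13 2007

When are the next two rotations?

Sun Sep 16 2007, Thu Oct 25 2007

Gaps: 4, 9, 14, 19, 24, 29 days — each gap is 5 larger than the previous one.
Next gap: 34 days. Mon Aug 13 2007 + 34 days = Sun Sep 16 2007.
Next gap: 39 days. Sun Sep 16 2007 + 39 days = Thu Oct 25 2007.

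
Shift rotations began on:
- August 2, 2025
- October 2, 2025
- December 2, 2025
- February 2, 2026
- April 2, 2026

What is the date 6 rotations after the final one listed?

April 2, 2027

Gaps: 61, 61, 62, 59 days — not constant. Every event is on the 2nd of the month.
Pattern: the 2nd of every 2 months.
Next: June 2026 → June 2, 2026.
August 2026: August 2, 2026.
October 2026: October 2, 2026.
Next: December 2026 → December 2, 2026.
February 2027: February 2, 2027.
April 2027: April 2, 2027.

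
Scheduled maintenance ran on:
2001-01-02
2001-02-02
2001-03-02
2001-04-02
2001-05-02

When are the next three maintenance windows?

2001-06-02, 2001-07-02, 2001-08-02

Each date is the 2nd; the gaps (31, 28, 31, 30) track the month lengths.
The rule is the 2nd of each month.
Next: June 2001 → 2001-06-02.
Next: July 2001 → 2001-07-02.
August 2001: 2001-08-02.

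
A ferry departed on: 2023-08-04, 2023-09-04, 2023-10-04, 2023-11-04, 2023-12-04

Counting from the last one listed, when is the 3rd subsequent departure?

2024-03-04

Gaps: 31, 30, 31, 30 days — not constant. Every event is on the 4th of the month.
Pattern: the 4th of each month.
January 2024: 2024-01-04.
Next: February 2024 → 2024-02-04.
Next: March 2024 → 2024-03-04.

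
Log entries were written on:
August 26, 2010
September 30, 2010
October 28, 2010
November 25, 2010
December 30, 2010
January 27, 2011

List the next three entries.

February 24, 2011; March 31, 2011; April 28, 2011

Every date is a Thursday; gaps 35, 28, 28, 35, 28 days.
Each is the last Thursday of its month (at least one falls on the 29th or later, ruling out '4th Thursday').
Last Thursday of February 2011: February 24, 2011.
Last Thursday of March 2011: March 31, 2011.
Last Thursday of April 2011: April 28, 2011.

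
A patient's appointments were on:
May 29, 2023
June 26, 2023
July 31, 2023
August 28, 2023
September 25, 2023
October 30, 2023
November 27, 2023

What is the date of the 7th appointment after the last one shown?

All Mondays; the gaps (28, 35, 28, 28, 35, 28) vary with month length.
This is the last Monday of each month.
December 2023 ends with Monday December 25, 2023.
Last Monday of January 2024: January 29, 2024.
Last Monday of February 2024: February 26, 2024.
Last Monday of March 2024: March 25, 2024.
April 2024 ends with Monday April 29, 2024.
Last Monday of May 2024: May 27, 2024.
June 2024 ends with Monday June 24, 2024.

June 24, 2024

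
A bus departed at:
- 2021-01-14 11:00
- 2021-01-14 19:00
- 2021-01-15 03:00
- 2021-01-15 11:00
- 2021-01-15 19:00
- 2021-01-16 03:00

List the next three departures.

2021-01-16 11:00, 2021-01-16 19:00, 2021-01-17 03:00

The interval is a steady 8 hours (8, 8, 8, 8, 8).
2021-01-16 03:00 + 8 h = 2021-01-16 11:00.
2021-01-16 11:00 + 8 h = 2021-01-16 19:00.
2021-01-16 19:00 + 8 h = 2021-01-17 03:00.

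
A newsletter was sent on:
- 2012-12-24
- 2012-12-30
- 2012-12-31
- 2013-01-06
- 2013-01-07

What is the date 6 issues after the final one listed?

Every event lands on a Monday or Sunday (gaps cycle 6, 1, 6, 1).
So the schedule is: every Monday and Sunday.
Next Sunday: 2013-01-13.
Next Monday: 2013-01-14.
The following Sunday is 2013-01-20.
The following Monday is 2013-01-21.
The following Sunday is 2013-01-27.
Next Monday: 2013-01-28.

2013-01-28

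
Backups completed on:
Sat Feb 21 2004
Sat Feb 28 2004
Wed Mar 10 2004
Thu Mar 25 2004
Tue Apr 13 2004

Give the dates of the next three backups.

The spacing grows by 4 each time: 7, 11, 15, 19 days.
Next gap: 23 days. Tue Apr 13 2004 + 23 days = Thu May 6 2004.
Next gap: 27 days. Thu May 6 2004 + 27 days = Wed Jun 2 2004.
Next gap: 31 days. Wed Jun 2 2004 + 31 days = Sat Jul 3 2004.

Thu May 6 2004, Wed Jun 2 2004, Sat Jul 3 2004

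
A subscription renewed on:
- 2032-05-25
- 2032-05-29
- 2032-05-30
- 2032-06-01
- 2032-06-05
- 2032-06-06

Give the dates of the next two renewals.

2032-06-08, 2032-06-12

Every event lands on a Tuesday or Saturday or Sunday (gaps cycle 4, 1, 2, 4, 1).
So the schedule is: every Tuesday, Saturday and Sunday.
The following Tuesday is 2032-06-08.
The following Saturday is 2032-06-12.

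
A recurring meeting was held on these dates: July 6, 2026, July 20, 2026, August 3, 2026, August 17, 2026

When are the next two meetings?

August 31, 2026; September 14, 2026

The spacing is 14, 14, 14 days — always 14 days.
August 17, 2026 + 14 days = August 31, 2026.
August 31, 2026 + 14 days = September 14, 2026.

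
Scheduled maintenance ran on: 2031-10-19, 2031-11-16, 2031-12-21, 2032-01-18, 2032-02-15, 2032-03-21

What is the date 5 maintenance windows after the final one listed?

2032-08-15

These are Sundays at 28- or 35-day spacing (28, 35, 28, 28, 35).
The pattern: 3rd Sunday of the month.
April 2032 — 3rd Sunday is 2032-04-18.
May 2032 — 3rd Sunday is 2032-05-16.
June 2032 — 3rd Sunday is 2032-06-20.
July 2032 — 3rd Sunday is 2032-07-18.
3rd Sunday of August 2032: 2032-08-15.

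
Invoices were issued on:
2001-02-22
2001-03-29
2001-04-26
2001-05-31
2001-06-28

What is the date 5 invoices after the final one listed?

2001-11-29

All Thursdays; the gaps (35, 28, 35, 28) vary with month length.
This is the last Thursday of each month.
July 2001 ends with Thursday 2001-07-26.
August 2001 ends with Thursday 2001-08-30.
September 2001 ends with Thursday 2001-09-27.
Last Thursday of October 2001: 2001-10-25.
Last Thursday of November 2001: 2001-11-29.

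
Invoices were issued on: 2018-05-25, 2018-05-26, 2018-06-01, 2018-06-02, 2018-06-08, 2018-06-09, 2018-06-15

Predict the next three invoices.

The gap pattern 1, 6, 1, 6, 1, 6 repeats every 2 events.
These are the Fridays and Saturdays of each week.
Next Saturday: 2018-06-16.
The following Friday is 2018-06-22.
Next Saturday: 2018-06-23.

2018-06-16, 2018-06-22, 2018-06-23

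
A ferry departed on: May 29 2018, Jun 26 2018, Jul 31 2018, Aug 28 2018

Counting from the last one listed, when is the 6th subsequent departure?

Every date is a Tuesday; gaps 28, 35, 28 days.
Each is the last Tuesday of its month (at least one falls on the 29th or later, ruling out '4th Tuesday').
Last Tuesday of September 2018: Sep 25 2018.
October 2018 ends with Tuesday Oct 30 2018.
Last Tuesday of November 2018: Nov 27 2018.
December 2018 ends with Tuesday Dec 25 2018.
January 2019 ends with Tuesday Jan 29 2019.
February 2019 ends with Tuesday Feb 26 2019.

Feb 26 2019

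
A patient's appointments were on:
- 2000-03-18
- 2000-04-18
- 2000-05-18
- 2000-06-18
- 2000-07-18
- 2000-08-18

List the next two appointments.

2000-09-18, 2000-10-18

Each date is the 18th; the gaps (31, 30, 31, 30, 31) track the month lengths.
The rule is the 18th of each month.
September 2000: 2000-09-18.
Next: October 2000 → 2000-10-18.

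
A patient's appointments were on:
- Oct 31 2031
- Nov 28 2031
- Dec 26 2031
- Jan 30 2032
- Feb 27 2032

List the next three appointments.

Mar 26 2032, Apr 30 2032, May 28 2032

Every date is a Friday; gaps 28, 28, 35, 28 days.
Each is the last Friday of its month (at least one falls on the 29th or later, ruling out '4th Friday').
March 2032 ends with Friday Mar 26 2032.
Last Friday of April 2032: Apr 30 2032.
May 2032 ends with Friday May 28 2032.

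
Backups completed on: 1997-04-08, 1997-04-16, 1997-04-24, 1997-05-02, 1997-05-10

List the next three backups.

Every event comes 8 days after the last (8, 8, 8, 8).
1997-05-10 + 8 days = 1997-05-18.
1997-05-18 + 8 days = 1997-05-26.
1997-05-26 + 8 days = 1997-06-03.

1997-05-18, 1997-05-26, 1997-06-03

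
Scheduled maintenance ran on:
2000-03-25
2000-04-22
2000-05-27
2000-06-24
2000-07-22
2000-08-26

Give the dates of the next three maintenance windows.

All dates are Saturdays, 28, 35, 28, 28, 35 days apart.
Specifically, the 4th Saturday of each month.
4th Saturday of September 2000: 2000-09-23.
4th Saturday of October 2000: 2000-10-28.
November 2000 — 4th Saturday is 2000-11-25.

2000-09-23, 2000-10-28, 2000-11-25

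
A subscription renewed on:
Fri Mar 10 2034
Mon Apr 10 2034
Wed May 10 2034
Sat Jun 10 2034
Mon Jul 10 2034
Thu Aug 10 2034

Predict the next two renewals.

Sun Sep 10 2034, Tue Oct 10 2034

Gaps: 31, 30, 31, 30, 31 days — not constant. Every event is on the 10th of the month.
Pattern: the 10th of each month.
September 2034: Sun Sep 10 2034.
Next: October 2034 → Tue Oct 10 2034.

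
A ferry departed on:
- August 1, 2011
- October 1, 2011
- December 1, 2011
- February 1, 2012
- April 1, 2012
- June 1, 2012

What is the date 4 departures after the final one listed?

February 1, 2013

Gaps: 61, 61, 62, 60, 61 days — not constant. Every event is on the 1st of the month.
Pattern: the 1st of every 2 months.
August 2012: August 1, 2012.
October 2012: October 1, 2012.
December 2012: December 1, 2012.
February 2013: February 1, 2013.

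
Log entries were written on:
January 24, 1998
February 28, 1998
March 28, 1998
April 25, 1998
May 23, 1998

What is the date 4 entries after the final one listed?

September 26, 1998

Gaps: 35, 28, 28, 28 days — a mix of 28 and 35. Every date is a Saturday.
Each is the 4th Saturday of its month.
June 1998 — 4th Saturday is June 27, 1998.
July 1998 — 4th Saturday is July 25, 1998.
August 1998 — 4th Saturday is August 22, 1998.
September 1998 — 4th Saturday is September 26, 1998.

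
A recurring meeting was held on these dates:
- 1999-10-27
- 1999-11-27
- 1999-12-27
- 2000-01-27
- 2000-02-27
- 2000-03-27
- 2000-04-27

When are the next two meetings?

Gaps: 31, 30, 31, 31, 29, 31 days — not constant. Every event is on the 27th of the month.
Pattern: the 27th of each month.
Next: May 2000 → 2000-05-27.
June 2000: 2000-06-27.

2000-05-27, 2000-06-27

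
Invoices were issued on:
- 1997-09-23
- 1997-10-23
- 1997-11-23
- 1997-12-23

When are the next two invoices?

1998-01-23, 1998-02-23

The day-of-month is always 23 (30, 31, 30 days between events).
So this recurs on the 23rd of each month.
January 1998: 1998-01-23.
Next: February 1998 → 1998-02-23.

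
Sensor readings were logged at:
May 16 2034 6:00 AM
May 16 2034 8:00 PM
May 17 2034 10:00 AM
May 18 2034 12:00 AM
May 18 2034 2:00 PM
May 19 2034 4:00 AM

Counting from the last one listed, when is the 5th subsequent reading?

Gaps: 14, 14, 14, 14, 14 hours — each event is 14 hours after the previous one.
May 19 2034 4:00 AM + 14 h = May 19 2034 6:00 PM.
May 19 2034 6:00 PM + 14 h = May 20 2034 8:00 AM.
May 20 2034 8:00 AM + 14 h = May 20 2034 10:00 PM.
May 20 2034 10:00 PM + 14 h = May 21 2034 12:00 PM.
May 21 2034 12:00 PM + 14 h = May 22 2034 2:00 AM.

May 22 2034 2:00 AM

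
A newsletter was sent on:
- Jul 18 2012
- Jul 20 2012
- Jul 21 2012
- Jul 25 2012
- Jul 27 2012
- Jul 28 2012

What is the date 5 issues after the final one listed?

Gaps: 2, 1, 4, 2, 1 days — not constant, but cyclic with period 3.
The events fall on every Wednesday, Friday and Saturday.
The following Wednesday is Aug 1 2012.
The following Friday is Aug 3 2012.
The following Saturday is Aug 4 2012.
The following Wednesday is Aug 8 2012.
The following Friday is Aug 10 2012.

Aug 10 2012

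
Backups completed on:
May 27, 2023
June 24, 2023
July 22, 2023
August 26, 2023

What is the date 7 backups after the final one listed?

March 23, 2024

Gaps: 28, 28, 35 days — a mix of 28 and 35. Every date is a Saturday.
Each is the 4th Saturday of its month.
4th Saturday of September 2023: September 23, 2023.
October 2023 — 4th Saturday is October 28, 2023.
November 2023 — 4th Saturday is November 25, 2023.
4th Saturday of December 2023: December 23, 2023.
January 2024 — 4th Saturday is January 27, 2024.
4th Saturday of February 2024: February 24, 2024.
4th Saturday of March 2024: March 23, 2024.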